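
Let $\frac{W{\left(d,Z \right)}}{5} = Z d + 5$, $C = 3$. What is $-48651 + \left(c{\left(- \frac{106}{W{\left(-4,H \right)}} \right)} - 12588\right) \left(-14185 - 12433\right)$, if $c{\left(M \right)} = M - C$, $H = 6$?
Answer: $\frac{31831544257}{95} \approx 3.3507 \cdot 10^{8}$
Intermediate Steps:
$W{\left(d,Z \right)} = 25 + 5 Z d$ ($W{\left(d,Z \right)} = 5 \left(Z d + 5\right) = 5 \left(5 + Z d\right) = 25 + 5 Z d$)
$c{\left(M \right)} = -3 + M$ ($c{\left(M \right)} = M - 3 = -3 + M$)
$-48651 + \left(c{\left(- \frac{106}{W{\left(-4,H \right)}} \right)} - 12588\right) \left(-14185 - 12433\right) = -48651 + \left(\left(-3 - \frac{106}{25 + 5 \cdot 6 \left(-4\right)}\right) - 12588\right) \left(-14185 - 12433\right) = -48651 + \left(\left(-3 - \frac{106}{25 - 120}\right) - 12588\right) \left(-26618\right) = -48651 + \left(\left(-3 - \frac{106}{-95}\right) - 12588\right) \left(-26618\right) = -48651 + \left(\left(-3 - - \frac{106}{95}\right) - 12588\right) \left(-26618\right) = -48651 + \left(\left(-3 + \frac{106}{95}\right) - 12588\right) \left(-26618\right) = -48651 + \left(- \frac{179}{95} - 12588\right) \left(-26618\right) = -48651 - - \frac{31836166102}{95} = -48651 + \frac{31836166102}{95} = \frac{31831544257}{95}$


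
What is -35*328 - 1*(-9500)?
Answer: -1980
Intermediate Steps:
-35*328 - 1*(-9500) = -11480 + 9500 = -1980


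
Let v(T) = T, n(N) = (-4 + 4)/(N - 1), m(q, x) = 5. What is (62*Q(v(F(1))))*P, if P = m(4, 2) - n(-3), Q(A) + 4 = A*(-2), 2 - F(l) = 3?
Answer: -620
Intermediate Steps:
F(l) = -1 (F(l) = 2 - 1*3 = 2 - 3 = -1)
n(N) = 0 (n(N) = 0/(-1 + N) = 0)
Q(A) = -4 - 2*A (Q(A) = -4 + A*(-2) = -4 - 2*A)
P = 5 (P = 5 - 1*0 = 5 + 0 = 5)
(62*Q(v(F(1))))*P = (62*(-4 - 2*(-1)))*5 = (62*(-4 + 2))*5 = (62*(-2))*5 = -124*5 = -620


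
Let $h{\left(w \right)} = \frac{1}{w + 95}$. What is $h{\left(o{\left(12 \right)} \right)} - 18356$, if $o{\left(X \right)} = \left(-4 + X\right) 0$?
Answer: $- \frac{1743819}{95} \approx -18356.0$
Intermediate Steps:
$o{\left(X \right)} = 0$
$h{\left(w \right)} = \frac{1}{95 + w}$
$h{\left(o{\left(12 \right)} \right)} - 18356 = \frac{1}{95 + 0} - 18356 = \frac{1}{95} - 18356 = - \frac{1743819}{95}$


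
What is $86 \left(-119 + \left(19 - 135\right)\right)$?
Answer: $-20210$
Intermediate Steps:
$86 \left(-119 + \left(19 - 135\right)\right) = 86 \left(-119 - 116\right) = 86 \left(-235\right) = -20210$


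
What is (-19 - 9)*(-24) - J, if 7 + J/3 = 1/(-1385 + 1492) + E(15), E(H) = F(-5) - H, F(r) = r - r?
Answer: 78963/107 ≈ 737.97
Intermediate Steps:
F(r) = 0
E(H) = -H (E(H) = 0 - H = -H)
J = -7059/107 (J = -21 + 3*(1/(-1385 + 1492) - 1*15) = -21 + 3*(1/107 - 15) = -21 + 3*(-1604/107) = -21 - 4812/107 = -7059/107 ≈ -65.972)
(-19 - 9)*(-24) - J = (-19 - 9)*(-24) - 1*(-7059/107) = -28*(-24) + 7059/107 = 672 + 7059/107 = 78963/107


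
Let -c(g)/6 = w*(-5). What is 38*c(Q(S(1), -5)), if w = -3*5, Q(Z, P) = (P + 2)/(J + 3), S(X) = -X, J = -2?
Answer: -17100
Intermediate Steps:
Q(Z, P) = 2 + P (Q(Z, P) = (P + 2)/(-2 + 3) = (2 + P)/1 = (2 + P)*1 = 2 + P)
w = -15
c(g) = -450 (c(g) = -(-90)*(-5) = -6*75 = -450)
38*c(Q(S(1), -5)) = 38*(-450) = -17100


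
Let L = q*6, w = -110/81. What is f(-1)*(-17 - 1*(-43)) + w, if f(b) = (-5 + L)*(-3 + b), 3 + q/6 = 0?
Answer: 951802/81 ≈ 11751.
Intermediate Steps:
w = -110/81 (w = -110*1/81 = -110/81 ≈ -1.3580)
q = -18 (q = -18 + 6*0 = -18 + 0 = -18)
L = -108 (L = -18*6 = -108)
f(b) = 339 - 113*b (f(b) = (-5 - 108)*(-3 + b) = -113*(-3 + b) = 339 - 113*b)
f(-1)*(-17 - 1*(-43)) + w = (339 - 113*(-1))*(-17 - 1*(-43)) - 110/81 = (339 + 113)*(-17 + 43) - 110/81 = 452*26 - 110/81 = 11752 - 110/81 = 951802/81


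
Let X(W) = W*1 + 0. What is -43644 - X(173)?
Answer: -43817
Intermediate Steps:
X(W) = W (X(W) = W + 0 = W)
-43644 - X(173) = -43644 - 1*173 = -43644 - 173 = -43817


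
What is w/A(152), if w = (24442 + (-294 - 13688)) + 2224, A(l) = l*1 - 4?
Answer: 3171/37 ≈ 85.703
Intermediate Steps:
A(l) = -4 + l (A(l) = l - 4 = -4 + l)
w = 12684 (w = (24442 - 13982) + 2224 = 10460 + 2224 = 12684)
w/A(152) = 12684/(-4 + 152) = 12684/148 = 12684*(1/148) = 3171/37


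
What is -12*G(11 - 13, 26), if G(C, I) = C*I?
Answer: 624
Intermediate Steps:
-12*G(11 - 13, 26) = -12*(11 - 13)*26 = -(-24)*26 = -12*(-52) = 624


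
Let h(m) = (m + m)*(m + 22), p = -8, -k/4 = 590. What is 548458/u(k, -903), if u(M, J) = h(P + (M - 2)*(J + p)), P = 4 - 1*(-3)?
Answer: 11923/201314923473 ≈ 5.9226e-8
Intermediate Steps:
k = -2360 (k = -4*590 = -2360)
P = 7 (P = 4 + 3 = 7)
h(m) = 2*m*(22 + m) (h(m) = (2*m)*(22 + m) = 2*m*(22 + m))
u(M, J) = 2*(7 + (-8 + J)*(-2 + M))*(29 + (-8 + J)*(-2 + M)) (u(M, J) = 2*(7 + (M - 2)*(J - 8))*(22 + (7 + (M - 2)*(J - 8))) = 2*(7 + (-2 + M)*(-8 + J))*(22 + (7 + (-2 + M)*(-8 + J))) = 2*(7 + (-8 + J)*(-2 + M))*(22 + (7 + (-8 + J)*(-2 + M))) = 2*(7 + (-8 + J)*(-2 + M))*(29 + (-8 + J)*(-2 + M)))
548458/u(k, -903) = 548458/((2*(23 - 8*(-2360) - 2*(-903) - 903*(-2360))*(45 - 8*(-2360) - 2*(-903) - 903*(-2360)))) = 548458/((2*(23 + 18880 + 1806 + 2131080)*(45 + 18880 + 1806 + 2131080))) = 548458/((2*2151789*2151811)) = 548458/9260486479758 = 548458*(1/9260486479758) = 11923/201314923473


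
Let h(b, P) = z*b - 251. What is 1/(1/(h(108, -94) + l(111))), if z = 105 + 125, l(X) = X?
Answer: 24700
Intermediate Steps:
z = 230
h(b, P) = -251 + 230*b (h(b, P) = 230*b - 251 = -251 + 230*b)
1/(1/(h(108, -94) + l(111))) = 1/(1/((-251 + 230*108) + 111)) = 1/(1/((-251 + 24840) + 111)) = 1/(1/(24589 + 111)) = 1/(1/24700) = 24700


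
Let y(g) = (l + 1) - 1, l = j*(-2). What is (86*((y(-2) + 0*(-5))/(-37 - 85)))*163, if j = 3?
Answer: 42054/61 ≈ 689.41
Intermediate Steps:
l = -6 (l = 3*(-2) = -6)
y(g) = -6 (y(g) = (-6 + 1) - 1 = -5 - 1 = -6)
(86*((y(-2) + 0*(-5))/(-37 - 85)))*163 = (86*((-6 + 0*(-5))/(-37 - 85)))*163 = (86*((-6 + 0)/(-122)))*163 = (86*(-6*(-1/122)))*163 = (86*(3/61))*163 = (258/61)*163 = 42054/61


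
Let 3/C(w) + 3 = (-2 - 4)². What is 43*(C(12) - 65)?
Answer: -30702/11 ≈ -2791.1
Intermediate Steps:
C(w) = 1/11 (C(w) = 3/(-3 + (-2 - 4)²) = 3/(-3 + (-6)²) = 3/(-3 + 36) = 3/33 = 3*(1/33) = 1/11)
43*(C(12) - 65) = 43*(1/11 - 65) = 43*(-714/11) = -30702/11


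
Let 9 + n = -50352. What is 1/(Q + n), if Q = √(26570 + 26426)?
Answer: -50361/2536177325 - 2*√13249/2536177325 ≈ -1.9948e-5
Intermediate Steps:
n = -50361 (n = -9 - 50352 = -50361)
Q = 2*√13249 (Q = √52996 = 2*√13249 ≈ 230.21)
1/(Q + n) = 1/(2*√13249 - 50361) = 1/(-50361 + 2*√13249)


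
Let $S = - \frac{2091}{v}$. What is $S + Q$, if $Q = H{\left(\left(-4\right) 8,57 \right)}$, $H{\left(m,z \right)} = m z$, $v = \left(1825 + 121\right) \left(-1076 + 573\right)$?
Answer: $- \frac{1785398421}{978838} \approx -1824.0$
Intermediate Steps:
$v = -978838$ ($v = 1946 \left(-503\right) = -978838$)
$Q = -1824$ ($Q = \left(-4\right) 8 \cdot 57 = \left(-32\right) 57 = -1824$)
$S = \frac{2091}{978838}$ ($S = - \frac{2091}{-978838} = \left(-2091\right) \left(- \frac{1}{978838}\right) = \frac{2091}{978838} \approx 0.0021362$)
$S + Q = \frac{2091}{978838} - 1824 = - \frac{1785398421}{978838}$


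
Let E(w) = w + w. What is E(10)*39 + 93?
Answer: 873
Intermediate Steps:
E(w) = 2*w
E(10)*39 + 93 = (2*10)*39 + 93 = 20*39 + 93 = 780 + 93 = 873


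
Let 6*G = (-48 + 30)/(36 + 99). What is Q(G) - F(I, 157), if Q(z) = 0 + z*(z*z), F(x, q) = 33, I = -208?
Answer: -3007126/91125 ≈ -33.000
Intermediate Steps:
G = -1/45 (G = ((-48 + 30)/(36 + 99))/6 = (-18/135)/6 = (-18*1/135)/6 = (⅙)*(-2/15) = -1/45 ≈ -0.022222)
Q(z) = z³ (Q(z) = 0 + z*z² = 0 + z³ = z³)
Q(G) - F(I, 157) = (-1/45)³ - 1*33 = -1/91125 - 33 = -3007126/91125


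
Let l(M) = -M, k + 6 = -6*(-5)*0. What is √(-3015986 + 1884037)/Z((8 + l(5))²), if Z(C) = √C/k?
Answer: -14*I*√23101 ≈ -2127.9*I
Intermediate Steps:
k = -6 (k = -6 - 6*(-5)*0 = -6 + 30*0 = -6 + 0 = -6)
Z(C) = -√C/6 (Z(C) = √C/(-6) = -√C/6)
√(-3015986 + 1884037)/Z((8 + l(5))²) = √(-3015986 + 1884037)/((-√((8 - 1*5)²)/6)) = √(-1131949)/((-√((8 - 5)²)/6)) = (7*I*√23101)/((-√(3²)/6)) = (7*I*√23101)/((-√9/6)) = (7*I*√23101)/((-⅙*3)) = (7*I*√23101)/(-½) = (7*I*√23101)*(-2) = -14*I*√23101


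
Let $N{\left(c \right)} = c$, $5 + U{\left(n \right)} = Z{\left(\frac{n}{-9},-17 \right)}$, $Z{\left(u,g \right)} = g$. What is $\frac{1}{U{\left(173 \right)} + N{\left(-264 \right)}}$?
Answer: $- \frac{1}{286} \approx -0.0034965$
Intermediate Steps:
$U{\left(n \right)} = -22$ ($U{\left(n \right)} = -5 - 17 = -22$)
$\frac{1}{U{\left(173 \right)} + N{\left(-264 \right)}} = \frac{1}{-22 - 264} = \frac{1}{-286} = - \frac{1}{286}$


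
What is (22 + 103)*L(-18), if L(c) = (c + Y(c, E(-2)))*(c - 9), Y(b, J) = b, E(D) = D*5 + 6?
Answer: 121500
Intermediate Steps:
E(D) = 6 + 5*D (E(D) = 5*D + 6 = 6 + 5*D)
L(c) = 2*c*(-9 + c) (L(c) = (c + c)*(c - 9) = (2*c)*(-9 + c) = 2*c*(-9 + c))
(22 + 103)*L(-18) = (22 + 103)*(2*(-18)*(-9 - 18)) = 125*(2*(-18)*(-27)) = 125*972 = 121500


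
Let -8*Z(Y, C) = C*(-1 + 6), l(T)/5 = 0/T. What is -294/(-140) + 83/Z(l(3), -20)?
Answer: 437/50 ≈ 8.7400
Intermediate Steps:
l(T) = 0 (l(T) = 5*(0/T) = 5*0 = 0)
Z(Y, C) = -5*C/8 (Z(Y, C) = -C*(-1 + 6)/8 = -C*5/8 = -5*C/8)
-294/(-140) + 83/Z(l(3), -20) = -294/(-140) + 83/((-5/8*(-20))) = -294*(-1/140) + 83/(25/2) = 21/10 + 83*(2/25) = 21/10 + 166/25 = 437/50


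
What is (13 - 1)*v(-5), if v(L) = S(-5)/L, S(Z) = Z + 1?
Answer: 48/5 ≈ 9.6000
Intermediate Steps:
S(Z) = 1 + Z
v(L) = -4/L (v(L) = (1 - 5)/L = -4/L)
(13 - 1)*v(-5) = (13 - 1)*(-4/(-5)) = 12*(-4*(-⅕)) = 12*(⅘) = 48/5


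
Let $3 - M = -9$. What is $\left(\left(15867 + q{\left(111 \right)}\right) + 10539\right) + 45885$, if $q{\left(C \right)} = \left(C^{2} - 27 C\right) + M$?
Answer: $81627$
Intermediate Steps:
$M = 12$ ($M = 3 - -9 = 3 + 9 = 12$)
$q{\left(C \right)} = 12 + C^{2} - 27 C$ ($q{\left(C \right)} = \left(C^{2} - 27 C\right) + 12 = 12 + C^{2} - 27 C$)
$\left(\left(15867 + q{\left(111 \right)}\right) + 10539\right) + 45885 = \left(\left(15867 + \left(12 + 111^{2} - 2997\right)\right) + 10539\right) + 45885 = \left(\left(15867 + \left(12 + 12321 - 2997\right)\right) + 10539\right) + 45885 = \left(\left(15867 + 9336\right) + 10539\right) + 45885 = \left(25203 + 10539\right) + 45885 = 35742 + 45885 = 81627$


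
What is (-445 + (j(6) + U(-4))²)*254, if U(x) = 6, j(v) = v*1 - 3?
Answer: -92456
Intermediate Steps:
j(v) = -3 + v (j(v) = v - 3 = -3 + v)
(-445 + (j(6) + U(-4))²)*254 = (-445 + ((-3 + 6) + 6)²)*254 = (-445 + (3 + 6)²)*254 = (-445 + 9²)*254 = (-445 + 81)*254 = -364*254 = -92456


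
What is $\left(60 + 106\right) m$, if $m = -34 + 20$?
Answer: $-2324$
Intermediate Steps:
$m = -14$
$\left(60 + 106\right) m = \left(60 + 106\right) \left(-14\right) = 166 \left(-14\right) = -2324$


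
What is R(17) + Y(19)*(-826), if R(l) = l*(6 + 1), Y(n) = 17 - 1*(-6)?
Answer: -18879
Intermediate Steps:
Y(n) = 23 (Y(n) = 17 + 6 = 23)
R(l) = 7*l (R(l) = l*7 = 7*l)
R(17) + Y(19)*(-826) = 7*17 + 23*(-826) = 119 - 18998 = -18879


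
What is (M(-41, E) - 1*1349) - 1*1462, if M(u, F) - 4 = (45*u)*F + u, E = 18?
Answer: -36058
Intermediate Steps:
M(u, F) = 4 + u + 45*F*u (M(u, F) = 4 + ((45*u)*F + u) = 4 + (45*F*u + u) = 4 + (u + 45*F*u) = 4 + u + 45*F*u)
(M(-41, E) - 1*1349) - 1*1462 = ((4 - 41 + 45*18*(-41)) - 1*1349) - 1*1462 = ((4 - 41 - 33210) - 1349) - 1462 = (-33247 - 1349) - 1462 = -34596 - 1462 = -36058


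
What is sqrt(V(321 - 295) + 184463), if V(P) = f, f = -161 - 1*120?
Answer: sqrt(184182) ≈ 429.16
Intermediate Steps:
f = -281 (f = -161 - 120 = -281)
V(P) = -281
sqrt(V(321 - 295) + 184463) = sqrt(-281 + 184463) = sqrt(184182)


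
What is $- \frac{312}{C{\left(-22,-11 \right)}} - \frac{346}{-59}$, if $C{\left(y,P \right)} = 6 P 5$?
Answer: $\frac{22098}{3245} \approx 6.8099$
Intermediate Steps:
$C{\left(y,P \right)} = 30 P$
$- \frac{312}{C{\left(-22,-11 \right)}} - \frac{346}{-59} = - \frac{312}{30 \left(-11\right)} - \frac{346}{-59} = - \frac{312}{-330} - - \frac{346}{59} = \left(-312\right) \left(- \frac{1}{330}\right) + \frac{346}{59} = \frac{52}{55} + \frac{346}{59} = \frac{22098}{3245}$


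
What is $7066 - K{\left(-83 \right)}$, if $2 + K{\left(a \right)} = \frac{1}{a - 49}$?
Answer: $\frac{932977}{132} \approx 7068.0$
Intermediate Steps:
$K{\left(a \right)} = -2 + \frac{1}{-49 + a}$ ($K{\left(a \right)} = -2 + \frac{1}{a - 49} = -2 + \frac{1}{-49 + a}$)
$7066 - K{\left(-83 \right)} = 7066 - \frac{99 - -166}{-49 - 83} = 7066 - \frac{99 + 166}{-132} = 7066 - \left(- \frac{1}{132}\right) 265 = 7066 - - \frac{265}{132} = 7066 + \frac{265}{132} = \frac{932977}{132}$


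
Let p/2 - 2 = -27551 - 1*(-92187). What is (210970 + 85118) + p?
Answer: 425364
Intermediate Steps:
p = 129276 (p = 4 + 2*(-27551 - 1*(-92187)) = 4 + 2*(-27551 + 92187) = 4 + 2*64636 = 4 + 129272 = 129276)
(210970 + 85118) + p = (210970 + 85118) + 129276 = 296088 + 129276 = 425364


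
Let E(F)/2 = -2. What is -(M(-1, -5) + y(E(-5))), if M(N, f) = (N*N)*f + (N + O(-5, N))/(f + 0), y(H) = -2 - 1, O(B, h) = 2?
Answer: 41/5 ≈ 8.2000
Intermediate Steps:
E(F) = -4 (E(F) = 2*(-2) = -4)
y(H) = -3
M(N, f) = f*N² + (2 + N)/f (M(N, f) = (N*N)*f + (N + 2)/(f + 0) = N²*f + (2 + N)/f = f*N² + (2 + N)/f)
-(M(-1, -5) + y(E(-5))) = -((2 - 1 + (-1)²*(-5)²)/(-5) - 3) = -(-(2 - 1 + 1*25)/5 - 3) = -(-(2 - 1 + 25)/5 - 3) = -(-⅕*26 - 3) = -(-26/5 - 3) = -1*(-41/5) = 41/5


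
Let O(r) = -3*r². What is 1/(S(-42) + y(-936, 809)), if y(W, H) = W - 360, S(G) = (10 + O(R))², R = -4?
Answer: 1/148 ≈ 0.0067568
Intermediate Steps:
S(G) = 1444 (S(G) = (10 - 3*(-4)²)² = (10 - 3*16)² = (10 - 48)² = (-38)² = 1444)
y(W, H) = -360 + W
1/(S(-42) + y(-936, 809)) = 1/(1444 + (-360 - 936)) = 1/(1444 - 1296) = 1/148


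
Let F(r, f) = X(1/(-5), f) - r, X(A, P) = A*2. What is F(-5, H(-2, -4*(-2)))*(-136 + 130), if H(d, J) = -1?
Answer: -138/5 ≈ -27.600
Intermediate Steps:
X(A, P) = 2*A
F(r, f) = -2/5 - r (F(r, f) = 2/(-5) - r = 2*(-1/5) - r = -2/5 - r)
F(-5, H(-2, -4*(-2)))*(-136 + 130) = (-2/5 - 1*(-5))*(-136 + 130) = (-2/5 + 5)*(-6) = (23/5)*(-6) = -138/5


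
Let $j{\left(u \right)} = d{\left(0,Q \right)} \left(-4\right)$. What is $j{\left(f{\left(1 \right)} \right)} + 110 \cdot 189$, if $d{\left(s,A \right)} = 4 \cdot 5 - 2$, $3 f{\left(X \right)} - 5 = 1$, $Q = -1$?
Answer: $20718$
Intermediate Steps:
$f{\left(X \right)} = 2$ ($f{\left(X \right)} = \frac{5}{3} + \frac{1}{3} \cdot 1 = \frac{5}{3} + \frac{1}{3} = 2$)
$d{\left(s,A \right)} = 18$ ($d{\left(s,A \right)} = 20 - 2 = 18$)
$j{\left(u \right)} = -72$ ($j{\left(u \right)} = 18 \left(-4\right) = -72$)
$j{\left(f{\left(1 \right)} \right)} + 110 \cdot 189 = -72 + 110 \cdot 189 = -72 + 20790 = 20718$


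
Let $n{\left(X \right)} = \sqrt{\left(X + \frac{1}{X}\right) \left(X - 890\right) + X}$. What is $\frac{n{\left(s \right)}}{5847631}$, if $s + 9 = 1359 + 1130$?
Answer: $\frac{\sqrt{60668785538}}{725106244} \approx 0.00033969$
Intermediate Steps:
$s = 2480$ ($s = -9 + \left(1359 + 1130\right) = -9 + 2489 = 2480$)
$n{\left(X \right)} = \sqrt{X + \left(-890 + X\right) \left(X + \frac{1}{X}\right)}$ ($n{\left(X \right)} = \sqrt{\left(X + \frac{1}{X}\right) \left(-890 + X\right) + X} = \sqrt{\left(-890 + X\right) \left(X + \frac{1}{X}\right) + X} = \sqrt{X + \left(-890 + X\right) \left(X + \frac{1}{X}\right)}$)
$\frac{n{\left(s \right)}}{5847631} = \frac{\sqrt{1 + 2480^{2} - \frac{890}{2480} - 2204720}}{5847631} = \sqrt{1 + 6150400 - \frac{89}{248} - 2204720} \cdot \frac{1}{5847631} = \sqrt{\frac{978528799}{248}} \cdot \frac{1}{5847631} = \frac{\sqrt{60668785538}}{124} \cdot \frac{1}{5847631} = \frac{\sqrt{60668785538}}{725106244}$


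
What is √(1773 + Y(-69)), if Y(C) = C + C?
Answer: √1635 ≈ 40.435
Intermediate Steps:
Y(C) = 2*C
√(1773 + Y(-69)) = √(1773 + 2*(-69)) = √(1773 - 138) = √1635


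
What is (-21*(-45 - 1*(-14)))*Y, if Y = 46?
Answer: 29946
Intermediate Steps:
(-21*(-45 - 1*(-14)))*Y = -21*(-45 - 1*(-14))*46 = -21*(-45 + 14)*46 = -21*(-31)*46 = 651*46 = 29946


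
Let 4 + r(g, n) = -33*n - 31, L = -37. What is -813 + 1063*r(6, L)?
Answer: 1259905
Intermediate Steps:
r(g, n) = -35 - 33*n (r(g, n) = -4 + (-33*n - 31) = -4 + (-31 - 33*n) = -35 - 33*n)
-813 + 1063*r(6, L) = -813 + 1063*(-35 - 33*(-37)) = -813 + 1063*(-35 + 1221) = -813 + 1063*1186 = -813 + 1260718 = 1259905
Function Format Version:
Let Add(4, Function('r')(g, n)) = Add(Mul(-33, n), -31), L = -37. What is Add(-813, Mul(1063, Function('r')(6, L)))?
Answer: 1259905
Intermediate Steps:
Function('r')(g, n) = Add(-35, Mul(-33, n)) (Function('r')(g, n) = Add(-4, Add(Mul(-33, n), -31)) = Add(-4, Add(-31, Mul(-33, n))) = Add(-35, Mul(-33, n)))
Add(-813, Mul(1063, Function('r')(6, L))) = Add(-813, Mul(1063, Add(-35, Mul(-33, -37)))) = Add(-813, Mul(1063, Add(-35, 1221))) = Add(-813, Mul(1063, 1186)) = Add(-813, 1260718) = 1259905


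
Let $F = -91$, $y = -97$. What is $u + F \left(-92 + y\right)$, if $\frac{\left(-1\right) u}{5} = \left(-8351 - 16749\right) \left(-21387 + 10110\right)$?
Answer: $-1415246301$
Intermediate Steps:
$u = -1415263500$ ($u = - 5 \left(-8351 - 16749\right) \left(-21387 + 10110\right) = - 5 \left(\left(-25100\right) \left(-11277\right)\right) = \left(-5\right) 283052700 = -1415263500$)
$u + F \left(-92 + y\right) = -1415263500 - 91 \left(-92 - 97\right) = -1415263500 - -17199 = -1415263500 + 17199 = -1415246301$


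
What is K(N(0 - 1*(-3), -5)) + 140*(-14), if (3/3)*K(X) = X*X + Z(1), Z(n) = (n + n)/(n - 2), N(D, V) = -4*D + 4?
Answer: -1898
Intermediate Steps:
N(D, V) = 4 - 4*D
Z(n) = 2*n/(-2 + n) (Z(n) = (2*n)/(-2 + n) = 2*n/(-2 + n))
K(X) = -2 + X² (K(X) = X*X + 2*1/(-2 + 1) = X² + 2*1/(-1) = X² + 2*1*(-1) = X² - 2 = -2 + X²)
K(N(0 - 1*(-3), -5)) + 140*(-14) = (-2 + (4 - 4*(0 - 1*(-3)))²) + 140*(-14) = (-2 + (4 - 4*(0 + 3))²) - 1960 = (-2 + (4 - 4*3)²) - 1960 = (-2 + (4 - 12)²) - 1960 = (-2 + (-8)²) - 1960 = (-2 + 64) - 1960 = 62 - 1960 = -1898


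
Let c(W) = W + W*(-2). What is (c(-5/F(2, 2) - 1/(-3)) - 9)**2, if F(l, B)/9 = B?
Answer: 26569/324 ≈ 82.003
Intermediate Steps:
F(l, B) = 9*B
c(W) = -W (c(W) = W - 2*W = -W)
(c(-5/F(2, 2) - 1/(-3)) - 9)**2 = (-(-5/(9*2) - 1/(-3)) - 9)**2 = (-(-5/18 - 1*(-1/3)) - 9)**2 = (-(-5*1/18 + 1/3) - 9)**2 = (-(-5/18 + 1/3) - 9)**2 = (-1*1/18 - 9)**2 = (-1/18 - 9)**2 = (-163/18)**2 = 26569/324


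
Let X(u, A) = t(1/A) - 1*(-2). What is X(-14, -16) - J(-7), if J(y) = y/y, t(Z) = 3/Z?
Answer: -47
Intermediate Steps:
J(y) = 1
X(u, A) = 2 + 3*A (X(u, A) = 3/((1/A)) - 1*(-2) = 3/(1/A) + 2 = 3*A + 2 = 2 + 3*A)
X(-14, -16) - J(-7) = (2 + 3*(-16)) - 1*1 = (2 - 48) - 1 = -46 - 1 = -47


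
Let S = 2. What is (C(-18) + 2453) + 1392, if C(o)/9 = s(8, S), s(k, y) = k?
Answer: 3917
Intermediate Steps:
C(o) = 72 (C(o) = 9*8 = 72)
(C(-18) + 2453) + 1392 = (72 + 2453) + 1392 = 2525 + 1392 = 3917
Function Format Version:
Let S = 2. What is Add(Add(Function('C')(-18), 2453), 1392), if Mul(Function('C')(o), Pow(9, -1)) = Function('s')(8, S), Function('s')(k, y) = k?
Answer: 3917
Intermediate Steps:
Function('C')(o) = 72 (Function('C')(o) = Mul(9, 8) = 72)
Add(Add(Function('C')(-18), 2453), 1392) = Add(Add(72, 2453), 1392) = Add(2525, 1392) = 3917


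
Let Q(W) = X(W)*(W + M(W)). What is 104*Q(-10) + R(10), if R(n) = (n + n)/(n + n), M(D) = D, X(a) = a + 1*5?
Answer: 10401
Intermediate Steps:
X(a) = 5 + a (X(a) = a + 5 = 5 + a)
R(n) = 1 (R(n) = (2*n)/((2*n)) = (2*n)*(1/(2*n)) = 1)
Q(W) = 2*W*(5 + W) (Q(W) = (5 + W)*(W + W) = (5 + W)*(2*W) = 2*W*(5 + W))
104*Q(-10) + R(10) = 104*(2*(-10)*(5 - 10)) + 1 = 104*(2*(-10)*(-5)) + 1 = 104*100 + 1 = 10400 + 1 = 10401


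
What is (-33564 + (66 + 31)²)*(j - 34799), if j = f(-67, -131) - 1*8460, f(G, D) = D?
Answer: 1048085450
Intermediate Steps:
j = -8591 (j = -131 - 1*8460 = -131 - 8460 = -8591)
(-33564 + (66 + 31)²)*(j - 34799) = (-33564 + (66 + 31)²)*(-8591 - 34799) = (-33564 + 97²)*(-43390) = (-33564 + 9409)*(-43390) = -24155*(-43390) = 1048085450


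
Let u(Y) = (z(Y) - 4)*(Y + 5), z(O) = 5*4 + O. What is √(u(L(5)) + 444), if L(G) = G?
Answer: √654 ≈ 25.573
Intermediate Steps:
z(O) = 20 + O
u(Y) = (5 + Y)*(16 + Y) (u(Y) = ((20 + Y) - 4)*(Y + 5) = (16 + Y)*(5 + Y) = (5 + Y)*(16 + Y))
√(u(L(5)) + 444) = √((80 + 5 + 5*(20 + 5)) + 444) = √((80 + 5 + 5*25) + 444) = √((80 + 5 + 125) + 444) = √(210 + 444) = √654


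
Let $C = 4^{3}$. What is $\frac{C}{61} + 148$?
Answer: $\frac{9092}{61} \approx 149.05$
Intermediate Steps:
$C = 64$
$\frac{C}{61} + 148 = \frac{1}{61} \cdot 64 + 148 = \frac{64}{61} + 148 = \frac{9092}{61}$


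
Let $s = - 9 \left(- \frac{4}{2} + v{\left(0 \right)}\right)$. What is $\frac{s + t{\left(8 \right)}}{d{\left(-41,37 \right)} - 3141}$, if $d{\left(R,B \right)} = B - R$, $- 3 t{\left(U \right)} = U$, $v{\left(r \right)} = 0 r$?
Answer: $- \frac{46}{9189} \approx -0.005006$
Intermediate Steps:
$v{\left(r \right)} = 0$
$t{\left(U \right)} = - \frac{U}{3}$
$s = 18$ ($s = - 9 \left(- \frac{4}{2} + 0\right) = - 9 \left(\left(-4\right) \frac{1}{2} + 0\right) = - 9 \left(-2 + 0\right) = \left(-9\right) \left(-2\right) = 18$)
$\frac{s + t{\left(8 \right)}}{d{\left(-41,37 \right)} - 3141} = \frac{18 - \frac{8}{3}}{\left(37 - -41\right) - 3141} = \frac{18 - \frac{8}{3}}{\left(37 + 41\right) - 3141} = \frac{46}{3 \left(78 - 3141\right)} = \frac{46}{3 \left(-3063\right)} = \frac{46}{3} \left(- \frac{1}{3063}\right) = - \frac{46}{9189}$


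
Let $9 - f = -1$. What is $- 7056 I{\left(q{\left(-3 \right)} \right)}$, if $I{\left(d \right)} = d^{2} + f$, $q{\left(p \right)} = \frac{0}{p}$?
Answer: $-70560$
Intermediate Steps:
$f = 10$ ($f = 9 - -1 = 9 + 1 = 10$)
$q{\left(p \right)} = 0$
$I{\left(d \right)} = 10 + d^{2}$ ($I{\left(d \right)} = d^{2} + 10 = 10 + d^{2}$)
$- 7056 I{\left(q{\left(-3 \right)} \right)} = - 7056 \left(10 + 0^{2}\right) = - 7056 \left(10 + 0\right) = \left(-7056\right) 10 = -70560$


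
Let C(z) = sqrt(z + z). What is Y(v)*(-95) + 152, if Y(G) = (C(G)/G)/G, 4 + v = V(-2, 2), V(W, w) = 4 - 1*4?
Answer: 152 - 95*I*sqrt(2)/8 ≈ 152.0 - 16.794*I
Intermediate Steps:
C(z) = sqrt(2)*sqrt(z) (C(z) = sqrt(2*z) = sqrt(2)*sqrt(z))
V(W, w) = 0 (V(W, w) = 4 - 4 = 0)
v = -4 (v = -4 + 0 = -4)
Y(G) = sqrt(2)/G**(3/2) (Y(G) = ((sqrt(2)*sqrt(G))/G)/G = (sqrt(2)/sqrt(G))/G = sqrt(2)/G**(3/2))
Y(v)*(-95) + 152 = (sqrt(2)/(-4)**(3/2))*(-95) + 152 = (sqrt(2)*(I/8))*(-95) + 152 = (I*sqrt(2)/8)*(-95) + 152 = -95*I*sqrt(2)/8 + 152 = 152 - 95*I*sqrt(2)/8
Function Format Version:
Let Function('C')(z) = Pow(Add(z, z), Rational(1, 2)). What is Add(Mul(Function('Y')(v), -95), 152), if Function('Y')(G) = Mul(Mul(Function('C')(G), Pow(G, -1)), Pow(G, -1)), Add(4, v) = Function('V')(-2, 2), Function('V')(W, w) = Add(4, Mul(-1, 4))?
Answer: Add(152, Mul(Rational(-95, 8), I, Pow(2, Rational(1, 2)))) ≈ Add(152.00, Mul(-16.794, I))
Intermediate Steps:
Function('C')(z) = Mul(Pow(2, Rational(1, 2)), Pow(z, Rational(1, 2))) (Function('C')(z) = Pow(Mul(2, z), Rational(1, 2)) = Mul(Pow(2, Rational(1, 2)), Pow(z, Rational(1, 2))))
Function('V')(W, w) = 0 (Function('V')(W, w) = Add(4, -4) = 0)
v = -4 (v = Add(-4, 0) = -4)
Function('Y')(G) = Mul(Pow(2, Rational(1, 2)), Pow(G, Rational(-3, 2))) (Function('Y')(G) = Mul(Mul(Mul(Pow(2, Rational(1, 2)), Pow(G, Rational(1, 2))), Pow(G, -1)), Pow(G, -1)) = Mul(Mul(Pow(2, Rational(1, 2)), Pow(G, Rational(-1, 2))), Pow(G, -1)) = Mul(Pow(2, Rational(1, 2)), Pow(G, Rational(-3, 2))))
Add(Mul(Function('Y')(v), -95), 152) = Add(Mul(Mul(Pow(2, Rational(1, 2)), Pow(-4, Rational(-3, 2))), -95), 152) = Add(Mul(Mul(Pow(2, Rational(1, 2)), Mul(Rational(1, 8), I)), -95), 152) = Add(Mul(Mul(Rational(1, 8), I, Pow(2, Rational(1, 2))), -95), 152) = Add(Mul(Rational(-95, 8), I, Pow(2, Rational(1, 2))), 152) = Add(152, Mul(Rational(-95, 8), I, Pow(2, Rational(1, 2))))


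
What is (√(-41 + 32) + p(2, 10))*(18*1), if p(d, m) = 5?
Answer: 90 + 54*I ≈ 90.0 + 54.0*I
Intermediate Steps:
(√(-41 + 32) + p(2, 10))*(18*1) = (√(-41 + 32) + 5)*(18*1) = (√(-9) + 5)*18 = (3*I + 5)*18 = (5 + 3*I)*18 = 90 + 54*I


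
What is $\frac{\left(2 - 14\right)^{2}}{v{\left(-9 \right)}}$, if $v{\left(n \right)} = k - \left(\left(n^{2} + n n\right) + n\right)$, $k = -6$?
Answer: $- \frac{48}{53} \approx -0.90566$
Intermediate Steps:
$v{\left(n \right)} = -6 - n - 2 n^{2}$ ($v{\left(n \right)} = -6 - \left(\left(n^{2} + n n\right) + n\right) = -6 - \left(\left(n^{2} + n^{2}\right) + n\right) = -6 - \left(2 n^{2} + n\right) = -6 - \left(n + 2 n^{2}\right) = -6 - n - 2 n^{2}$)
$\frac{\left(2 - 14\right)^{2}}{v{\left(-9 \right)}} = \frac{\left(2 - 14\right)^{2}}{-6 - -9 - 2 \left(-9\right)^{2}} = \frac{\left(-12\right)^{2}}{-6 + 9 - 162} = \frac{144}{-6 + 9 - 162} = \frac{144}{-159} = 144 \left(- \frac{1}{159}\right) = - \frac{48}{53}$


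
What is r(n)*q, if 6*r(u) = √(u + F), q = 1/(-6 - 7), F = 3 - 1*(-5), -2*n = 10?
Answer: -√3/78 ≈ -0.022206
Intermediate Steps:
n = -5 (n = -½*10 = -5)
F = 8 (F = 3 + 5 = 8)
q = -1/13 (q = 1/(-13) = -1/13 ≈ -0.076923)
r(u) = √(8 + u)/6 (r(u) = √(u + 8)/6 = √(8 + u)/6)
r(n)*q = (√(8 - 5)/6)*(-1/13) = (√3/6)*(-1/13) = -√3/78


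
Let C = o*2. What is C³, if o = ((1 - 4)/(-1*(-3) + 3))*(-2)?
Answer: 8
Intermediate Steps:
o = 1 (o = -3/(3 + 3)*(-2) = -3/6*(-2) = -3*⅙*(-2) = -½*(-2) = 1)
C = 2 (C = 1*2 = 2)
C³ = 2³ = 8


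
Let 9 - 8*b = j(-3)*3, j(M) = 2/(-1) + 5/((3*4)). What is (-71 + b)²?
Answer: 4915089/1024 ≈ 4799.9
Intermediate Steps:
j(M) = -19/12 (j(M) = 2*(-1) + 5/12 = -2 + 5*(1/12) = -2 + 5/12 = -19/12)
b = 55/32 (b = 9/8 - (-19)*3/96 = 9/8 - ⅛*(-19/4) = 9/8 + 19/32 = 55/32 ≈ 1.7188)
(-71 + b)² = (-71 + 55/32)² = (-2217/32)² = 4915089/1024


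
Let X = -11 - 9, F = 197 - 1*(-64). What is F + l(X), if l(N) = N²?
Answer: 661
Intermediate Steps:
F = 261 (F = 197 + 64 = 261)
X = -20
F + l(X) = 261 + (-20)² = 261 + 400 = 661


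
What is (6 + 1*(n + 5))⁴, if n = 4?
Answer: 50625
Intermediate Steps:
(6 + 1*(n + 5))⁴ = (6 + 1*(4 + 5))⁴ = (6 + 1*9)⁴ = (6 + 9)⁴ = 15⁴ = 50625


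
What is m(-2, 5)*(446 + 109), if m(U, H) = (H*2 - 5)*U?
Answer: -5550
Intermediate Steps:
m(U, H) = U*(-5 + 2*H) (m(U, H) = (2*H - 5)*U = (-5 + 2*H)*U = U*(-5 + 2*H))
m(-2, 5)*(446 + 109) = (-2*(-5 + 2*5))*(446 + 109) = -2*(-5 + 10)*555 = -2*5*555 = -10*555 = -5550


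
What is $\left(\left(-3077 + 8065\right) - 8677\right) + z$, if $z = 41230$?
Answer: $37541$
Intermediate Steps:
$\left(\left(-3077 + 8065\right) - 8677\right) + z = \left(\left(-3077 + 8065\right) - 8677\right) + 41230 = \left(4988 - 8677\right) + 41230 = -3689 + 41230 = 37541$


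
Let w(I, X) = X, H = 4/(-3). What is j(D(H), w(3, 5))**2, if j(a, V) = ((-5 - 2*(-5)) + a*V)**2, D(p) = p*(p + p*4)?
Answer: 39213900625/6561 ≈ 5.9768e+6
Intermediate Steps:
H = -4/3 (H = 4*(-1/3) = -4/3 ≈ -1.3333)
D(p) = 5*p**2 (D(p) = p*(p + 4*p) = p*(5*p) = 5*p**2)
j(a, V) = (5 + V*a)**2 (j(a, V) = ((-5 + 10) + V*a)**2 = (5 + V*a)**2)
j(D(H), w(3, 5))**2 = ((5 + 5*(5*(-4/3)**2))**2)**2 = ((5 + 5*(5*(16/9)))**2)**2 = ((5 + 5*(80/9))**2)**2 = ((5 + 400/9)**2)**2 = ((445/9)**2)**2 = (198025/81)**2 = 39213900625/6561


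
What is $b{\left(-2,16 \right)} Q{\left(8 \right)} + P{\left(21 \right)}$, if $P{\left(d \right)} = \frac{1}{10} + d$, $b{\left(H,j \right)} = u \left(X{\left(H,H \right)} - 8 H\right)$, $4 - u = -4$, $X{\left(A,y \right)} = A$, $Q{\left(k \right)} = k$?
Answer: $\frac{9171}{10} \approx 917.1$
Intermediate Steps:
$u = 8$ ($u = 4 - -4 = 4 + 4 = 8$)
$b{\left(H,j \right)} = - 56 H$ ($b{\left(H,j \right)} = 8 \left(H - 8 H\right) = 8 \left(- 7 H\right) = - 56 H$)
$P{\left(d \right)} = \frac{1}{10} + d$
$b{\left(-2,16 \right)} Q{\left(8 \right)} + P{\left(21 \right)} = \left(-56\right) \left(-2\right) 8 + \left(\frac{1}{10} + 21\right) = 112 \cdot 8 + \frac{211}{10} = 896 + \frac{211}{10} = \frac{9171}{10}$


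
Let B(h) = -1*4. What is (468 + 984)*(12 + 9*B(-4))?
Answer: -34848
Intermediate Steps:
B(h) = -4
(468 + 984)*(12 + 9*B(-4)) = (468 + 984)*(12 + 9*(-4)) = 1452*(12 - 36) = 1452*(-24) = -34848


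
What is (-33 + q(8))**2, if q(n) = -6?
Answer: 1521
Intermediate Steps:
(-33 + q(8))**2 = (-33 - 6)**2 = (-39)**2 = 1521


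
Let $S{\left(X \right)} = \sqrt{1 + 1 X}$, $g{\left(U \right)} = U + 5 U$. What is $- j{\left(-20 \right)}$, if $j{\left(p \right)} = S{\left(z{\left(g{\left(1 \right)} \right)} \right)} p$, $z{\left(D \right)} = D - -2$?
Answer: $60$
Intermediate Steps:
$g{\left(U \right)} = 6 U$
$z{\left(D \right)} = 2 + D$ ($z{\left(D \right)} = D + 2 = 2 + D$)
$S{\left(X \right)} = \sqrt{1 + X}$
$j{\left(p \right)} = 3 p$ ($j{\left(p \right)} = \sqrt{1 + \left(2 + 6 \cdot 1\right)} p = \sqrt{1 + \left(2 + 6\right)} p = \sqrt{1 + 8} p = \sqrt{9} p = 3 p$)
$- j{\left(-20 \right)} = - 3 \left(-20\right) = \left(-1\right) \left(-60\right) = 60$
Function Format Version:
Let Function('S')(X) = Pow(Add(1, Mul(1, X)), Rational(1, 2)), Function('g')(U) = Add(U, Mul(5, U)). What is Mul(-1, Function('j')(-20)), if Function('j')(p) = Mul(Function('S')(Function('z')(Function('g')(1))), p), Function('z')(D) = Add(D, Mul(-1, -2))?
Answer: 60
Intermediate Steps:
Function('g')(U) = Mul(6, U)
Function('z')(D) = Add(2, D) (Function('z')(D) = Add(D, 2) = Add(2, D))
Function('S')(X) = Pow(Add(1, X), Rational(1, 2))
Function('j')(p) = Mul(3, p) (Function('j')(p) = Mul(Pow(Add(1, Add(2, Mul(6, 1))), Rational(1, 2)), p) = Mul(Pow(Add(1, Add(2, 6)), Rational(1, 2)), p) = Mul(Pow(Add(1, 8), Rational(1, 2)), p) = Mul(Pow(9, Rational(1, 2)), p) = Mul(3, p))
Mul(-1, Function('j')(-20)) = Mul(-1, Mul(3, -20)) = Mul(-1, -60) = 60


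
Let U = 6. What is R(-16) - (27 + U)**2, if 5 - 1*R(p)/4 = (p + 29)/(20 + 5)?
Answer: -26777/25 ≈ -1071.1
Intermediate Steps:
R(p) = 384/25 - 4*p/25 (R(p) = 20 - 4*(p + 29)/(20 + 5) = 20 - 4*(29 + p)/25 = 20 - 4*(29/25 + p/25) = 20 + (-116/25 - 4*p/25) = 384/25 - 4*p/25)
R(-16) - (27 + U)**2 = (384/25 - 4/25*(-16)) - (27 + 6)**2 = (384/25 + 64/25) - 1*33**2 = 448/25 - 1*1089 = 448/25 - 1089 = -26777/25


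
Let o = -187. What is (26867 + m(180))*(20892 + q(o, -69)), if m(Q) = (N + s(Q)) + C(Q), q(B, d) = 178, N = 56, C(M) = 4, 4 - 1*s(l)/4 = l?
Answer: 552518610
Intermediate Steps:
s(l) = 16 - 4*l
m(Q) = 76 - 4*Q (m(Q) = (56 + (16 - 4*Q)) + 4 = (72 - 4*Q) + 4 = 76 - 4*Q)
(26867 + m(180))*(20892 + q(o, -69)) = (26867 + (76 - 4*180))*(20892 + 178) = (26867 + (76 - 720))*21070 = (26867 - 644)*21070 = 26223*21070 = 552518610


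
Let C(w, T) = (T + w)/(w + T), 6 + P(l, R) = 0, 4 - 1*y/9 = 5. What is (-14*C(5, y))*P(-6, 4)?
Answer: 84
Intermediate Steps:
y = -9 (y = 36 - 9*5 = 36 - 45 = -9)
P(l, R) = -6 (P(l, R) = -6 + 0 = -6)
C(w, T) = 1 (C(w, T) = (T + w)/(T + w) = 1)
(-14*C(5, y))*P(-6, 4) = -14*1*(-6) = -14*(-6) = 84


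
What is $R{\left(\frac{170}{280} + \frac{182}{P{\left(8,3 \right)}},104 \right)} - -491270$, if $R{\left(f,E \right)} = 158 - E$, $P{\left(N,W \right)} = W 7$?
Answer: $491324$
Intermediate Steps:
$P{\left(N,W \right)} = 7 W$
$R{\left(\frac{170}{280} + \frac{182}{P{\left(8,3 \right)}},104 \right)} - -491270 = \left(158 - 104\right) - -491270 = \left(158 - 104\right) + 491270 = 54 + 491270 = 491324$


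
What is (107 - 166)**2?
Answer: 3481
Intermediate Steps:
(107 - 166)**2 = (-59)**2 = 3481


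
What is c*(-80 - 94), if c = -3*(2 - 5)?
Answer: -1566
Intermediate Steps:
c = 9 (c = -3*(-3) = 9)
c*(-80 - 94) = 9*(-80 - 94) = 9*(-174) = -1566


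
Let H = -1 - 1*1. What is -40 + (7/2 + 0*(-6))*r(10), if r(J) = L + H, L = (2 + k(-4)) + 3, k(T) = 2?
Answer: -45/2 ≈ -22.500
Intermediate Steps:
L = 7 (L = (2 + 2) + 3 = 4 + 3 = 7)
H = -2 (H = -1 - 1 = -2)
r(J) = 5 (r(J) = 7 - 2 = 5)
-40 + (7/2 + 0*(-6))*r(10) = -40 + (7/2 + 0*(-6))*5 = -40 + (7*(½) + 0)*5 = -40 + (7/2 + 0)*5 = -40 + (7/2)*5 = -40 + 35/2 = -45/2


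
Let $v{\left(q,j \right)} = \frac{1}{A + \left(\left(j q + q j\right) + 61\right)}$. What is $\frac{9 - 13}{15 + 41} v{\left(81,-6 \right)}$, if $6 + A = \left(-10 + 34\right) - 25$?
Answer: $\frac{1}{12852} \approx 7.7809 \cdot 10^{-5}$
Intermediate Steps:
$A = -7$ ($A = -6 + \left(\left(-10 + 34\right) - 25\right) = -6 + \left(24 - 25\right) = -6 - 1 = -7$)
$v{\left(q,j \right)} = \frac{1}{54 + 2 j q}$ ($v{\left(q,j \right)} = \frac{1}{-7 + \left(\left(j q + q j\right) + 61\right)} = \frac{1}{-7 + \left(\left(j q + j q\right) + 61\right)} = \frac{1}{-7 + \left(2 j q + 61\right)} = \frac{1}{-7 + \left(61 + 2 j q\right)} = \frac{1}{54 + 2 j q}$)
$\frac{9 - 13}{15 + 41} v{\left(81,-6 \right)} = \frac{9 - 13}{15 + 41} \frac{1}{2 \left(27 - 486\right)} = - \frac{4}{56} \frac{1}{2 \left(27 - 486\right)} = \left(-4\right) \frac{1}{56} \frac{1}{2 \left(-459\right)} = - \frac{\frac{1}{2} \left(- \frac{1}{459}\right)}{14} = \left(- \frac{1}{14}\right) \left(- \frac{1}{918}\right) = \frac{1}{12852}$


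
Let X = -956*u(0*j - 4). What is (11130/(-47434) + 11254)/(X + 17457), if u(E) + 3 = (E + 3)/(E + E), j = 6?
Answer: 533811106/958427687 ≈ 0.55697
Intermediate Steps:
u(E) = -3 + (3 + E)/(2*E) (u(E) = -3 + (E + 3)/(E + E) = -3 + (3 + E)/((2*E)) = -3 + (3 + E)*(1/(2*E)) = -3 + (3 + E)/(2*E))
X = 5497/2 (X = -478*(3 - 5*(0*6 - 4))/(0*6 - 4) = -478*(3 - 5*(0 - 4))/(0 - 4) = -478*(3 - 5*(-4))/(-4) = -478*(-1)*(3 + 20)/4 = -478*(-1)*23/4 = -956*(-23/8) = 5497/2 ≈ 2748.5)
(11130/(-47434) + 11254)/(X + 17457) = (11130/(-47434) + 11254)/(5497/2 + 17457) = (11130*(-1/47434) + 11254)/(40411/2) = (-5565/23717 + 11254)*(2/40411) = (266905553/23717)*(2/40411) = 533811106/958427687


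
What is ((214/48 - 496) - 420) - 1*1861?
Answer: -66541/24 ≈ -2772.5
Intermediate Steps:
((214/48 - 496) - 420) - 1*1861 = ((214*(1/48) - 496) - 420) - 1861 = ((107/24 - 496) - 420) - 1861 = (-11797/24 - 420) - 1861 = -21877/24 - 1861 = -66541/24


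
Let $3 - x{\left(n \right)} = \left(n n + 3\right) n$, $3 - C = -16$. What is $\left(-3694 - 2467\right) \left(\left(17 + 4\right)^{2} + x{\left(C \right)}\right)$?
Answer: $39873992$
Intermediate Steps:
$C = 19$ ($C = 3 - -16 = 3 + 16 = 19$)
$x{\left(n \right)} = 3 - n \left(3 + n^{2}\right)$ ($x{\left(n \right)} = 3 - \left(n n + 3\right) n = 3 - \left(n^{2} + 3\right) n = 3 - \left(3 + n^{2}\right) n = 3 - n \left(3 + n^{2}\right)$)
$\left(-3694 - 2467\right) \left(\left(17 + 4\right)^{2} + x{\left(C \right)}\right) = \left(-3694 - 2467\right) \left(\left(17 + 4\right)^{2} - 6913\right) = - 6161 \left(21^{2} - 6913\right) = - 6161 \left(441 - 6913\right) = \left(-6161\right) \left(-6472\right) = 39873992$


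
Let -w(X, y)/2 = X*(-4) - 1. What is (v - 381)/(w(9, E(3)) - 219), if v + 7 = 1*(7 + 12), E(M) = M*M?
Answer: 369/145 ≈ 2.5448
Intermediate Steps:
E(M) = M²
w(X, y) = 2 + 8*X (w(X, y) = -2*(X*(-4) - 1) = -2*(-4*X - 1) = -2*(-1 - 4*X) = 2 + 8*X)
v = 12 (v = -7 + 1*(7 + 12) = -7 + 1*19 = -7 + 19 = 12)
(v - 381)/(w(9, E(3)) - 219) = (12 - 381)/((2 + 8*9) - 219) = -369/((2 + 72) - 219) = -369/(74 - 219) = -369/(-145) = -369*(-1/145) = 369/145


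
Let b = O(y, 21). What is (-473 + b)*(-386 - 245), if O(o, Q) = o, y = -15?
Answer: 307928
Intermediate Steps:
b = -15
(-473 + b)*(-386 - 245) = (-473 - 15)*(-386 - 245) = -488*(-631) = 307928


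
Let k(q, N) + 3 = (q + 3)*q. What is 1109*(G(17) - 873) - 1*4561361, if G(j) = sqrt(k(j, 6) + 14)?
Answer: -5529518 + 3327*sqrt(39) ≈ -5.5087e+6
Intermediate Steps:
k(q, N) = -3 + q*(3 + q) (k(q, N) = -3 + (q + 3)*q = -3 + (3 + q)*q = -3 + q*(3 + q))
G(j) = sqrt(11 + j**2 + 3*j) (G(j) = sqrt((-3 + j**2 + 3*j) + 14) = sqrt(11 + j**2 + 3*j))
1109*(G(17) - 873) - 1*4561361 = 1109*(sqrt(11 + 17**2 + 3*17) - 873) - 1*4561361 = 1109*(sqrt(11 + 289 + 51) - 873) - 4561361 = 1109*(sqrt(351) - 873) - 4561361 = 1109*(3*sqrt(39) - 873) - 4561361 = 1109*(-873 + 3*sqrt(39)) - 4561361 = (-968157 + 3327*sqrt(39)) - 4561361 = -5529518 + 3327*sqrt(39)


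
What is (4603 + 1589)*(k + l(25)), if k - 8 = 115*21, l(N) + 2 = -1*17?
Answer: 14885568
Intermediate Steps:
l(N) = -19 (l(N) = -2 - 1*17 = -2 - 17 = -19)
k = 2423 (k = 8 + 115*21 = 8 + 2415 = 2423)
(4603 + 1589)*(k + l(25)) = (4603 + 1589)*(2423 - 19) = 6192*2404 = 14885568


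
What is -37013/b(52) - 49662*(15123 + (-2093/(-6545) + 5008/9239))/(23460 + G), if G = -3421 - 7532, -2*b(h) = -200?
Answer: -43521188046213401/720275211700 ≈ -60423.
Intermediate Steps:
b(h) = 100 (b(h) = -½*(-200) = 100)
G = -10953
-37013/b(52) - 49662*(15123 + (-2093/(-6545) + 5008/9239))/(23460 + G) = -37013/100 - 49662*(15123 + (-2093/(-6545) + 5008/9239))/(23460 - 10953) = -37013*1/100 - 49662/(12507/(15123 + (-2093*(-1/6545) + 5008*(1/9239)))) = -37013/100 - 49662/(12507/(15123 + (299/935 + 5008/9239))) = -37013/100 - 49662/(12507/(15123 + 7444941/8638465)) = -37013/100 - 49662/(12507/(130646951136/8638465)) = -37013/100 - 49662/(12507*(8638465/130646951136)) = -37013/100 - 49662/36013760585/43548983712 = -37013/100 - 49662*43548983712/36013760585 = -37013/100 - 2162729629105344/36013760585 = -43521188046213401/720275211700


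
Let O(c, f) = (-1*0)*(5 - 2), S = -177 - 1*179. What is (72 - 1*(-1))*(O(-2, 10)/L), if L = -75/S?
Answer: 0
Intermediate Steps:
S = -356 (S = -177 - 179 = -356)
O(c, f) = 0 (O(c, f) = 0*3 = 0)
L = 75/356 (L = -75/(-356) = -75*(-1/356) = 75/356 ≈ 0.21067)
(72 - 1*(-1))*(O(-2, 10)/L) = (72 - 1*(-1))*(0/(75/356)) = (72 + 1)*(0*(356/75)) = 73*0 = 0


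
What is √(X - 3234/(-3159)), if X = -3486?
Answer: 4*I*√2981615/117 ≈ 59.034*I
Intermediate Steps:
√(X - 3234/(-3159)) = √(-3486 - 3234/(-3159)) = √(-3486 - 3234*(-1/3159)) = √(-3486 + 1078/1053) = √(-3669680/1053) = 4*I*√2981615/117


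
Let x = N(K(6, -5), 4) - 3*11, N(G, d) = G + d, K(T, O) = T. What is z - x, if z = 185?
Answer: 208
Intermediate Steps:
x = -23 (x = (6 + 4) - 3*11 = 10 - 33 = -23)
z - x = 185 - 1*(-23) = 185 + 23 = 208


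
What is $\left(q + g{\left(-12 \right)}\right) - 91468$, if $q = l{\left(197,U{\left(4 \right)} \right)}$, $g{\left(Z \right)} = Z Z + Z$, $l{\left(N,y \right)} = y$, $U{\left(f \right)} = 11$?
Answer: $-91325$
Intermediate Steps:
$g{\left(Z \right)} = Z + Z^{2}$ ($g{\left(Z \right)} = Z^{2} + Z = Z + Z^{2}$)
$q = 11$
$\left(q + g{\left(-12 \right)}\right) - 91468 = \left(11 - 12 \left(1 - 12\right)\right) - 91468 = \left(11 - -132\right) - 91468 = \left(11 + 132\right) - 91468 = 143 - 91468 = -91325$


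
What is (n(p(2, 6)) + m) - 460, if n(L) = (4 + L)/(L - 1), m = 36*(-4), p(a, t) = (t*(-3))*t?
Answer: -65732/109 ≈ -603.05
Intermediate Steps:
p(a, t) = -3*t² (p(a, t) = (-3*t)*t = -3*t²)
m = -144
n(L) = (4 + L)/(-1 + L)
(n(p(2, 6)) + m) - 460 = ((4 - 3*6²)/(-1 - 3*6²) - 144) - 460 = ((4 - 3*36)/(-1 - 3*36) - 144) - 460 = ((4 - 108)/(-1 - 108) - 144) - 460 = (-104/(-109) - 144) - 460 = (-1/109*(-104) - 144) - 460 = (104/109 - 144) - 460 = -15592/109 - 460 = -65732/109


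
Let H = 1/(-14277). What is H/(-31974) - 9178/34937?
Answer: -4189690865107/15948488883726 ≈ -0.26270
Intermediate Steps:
H = -1/14277 ≈ -7.0043e-5
H/(-31974) - 9178/34937 = -1/14277/(-31974) - 9178/34937 = -1/14277*(-1/31974) - 9178*1/34937 = 1/456492798 - 9178/34937 = -4189690865107/15948488883726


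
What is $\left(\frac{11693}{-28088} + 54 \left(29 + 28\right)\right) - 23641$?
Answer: $- \frac{577585237}{28088} \approx -20563.0$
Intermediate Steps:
$\left(\frac{11693}{-28088} + 54 \left(29 + 28\right)\right) - 23641 = \left(11693 \left(- \frac{1}{28088}\right) + 54 \cdot 57\right) - 23641 = \left(- \frac{11693}{28088} + 3078\right) - 23641 = \frac{86443171}{28088} - 23641 = - \frac{577585237}{28088}$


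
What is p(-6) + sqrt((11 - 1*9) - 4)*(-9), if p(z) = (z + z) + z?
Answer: -18 - 9*I*sqrt(2) ≈ -18.0 - 12.728*I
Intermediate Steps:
p(z) = 3*z (p(z) = 2*z + z = 3*z)
p(-6) + sqrt((11 - 1*9) - 4)*(-9) = 3*(-6) + sqrt((11 - 1*9) - 4)*(-9) = -18 + sqrt((11 - 9) - 4)*(-9) = -18 + sqrt(2 - 4)*(-9) = -18 + sqrt(-2)*(-9) = -18 + (I*sqrt(2))*(-9) = -18 - 9*I*sqrt(2)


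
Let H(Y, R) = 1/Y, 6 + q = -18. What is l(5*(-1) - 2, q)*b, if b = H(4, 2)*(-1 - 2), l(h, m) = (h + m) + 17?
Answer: 21/2 ≈ 10.500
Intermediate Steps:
q = -24 (q = -6 - 18 = -24)
l(h, m) = 17 + h + m
b = -¾ (b = (-1 - 2)/4 = (¼)*(-3) = -¾ ≈ -0.75000)
l(5*(-1) - 2, q)*b = (17 + (5*(-1) - 2) - 24)*(-¾) = (17 + (-5 - 2) - 24)*(-¾) = (17 - 7 - 24)*(-¾) = -14*(-¾) = 21/2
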